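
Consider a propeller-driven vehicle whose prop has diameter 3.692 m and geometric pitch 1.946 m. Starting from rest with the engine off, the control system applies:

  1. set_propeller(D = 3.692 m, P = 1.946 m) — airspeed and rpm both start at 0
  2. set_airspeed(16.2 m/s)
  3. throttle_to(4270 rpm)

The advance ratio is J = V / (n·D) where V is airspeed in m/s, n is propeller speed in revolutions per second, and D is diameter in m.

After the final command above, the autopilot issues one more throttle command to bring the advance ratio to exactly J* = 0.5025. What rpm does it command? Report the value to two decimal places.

rpm = 523.92

set_propeller: D = 3.692 m, P = 1.946 m (p = P/D = 0.527086); state ← (V=0, rpm=0)
set_airspeed(16.2): V ← 16.2 m/s
throttle_to(4270): rpm ← 4270
final state: V = 16.2 m/s, rpm = 4270 → n = rpm/60 = 71.166667 rev/s
target J* = 0.5025; solve J* = V/(n·D) for n: n = V/(J*·D) = 16.2/(0.5025 × 3.692) = 8.732071 rev/s
rpm = 60·n = 523.924257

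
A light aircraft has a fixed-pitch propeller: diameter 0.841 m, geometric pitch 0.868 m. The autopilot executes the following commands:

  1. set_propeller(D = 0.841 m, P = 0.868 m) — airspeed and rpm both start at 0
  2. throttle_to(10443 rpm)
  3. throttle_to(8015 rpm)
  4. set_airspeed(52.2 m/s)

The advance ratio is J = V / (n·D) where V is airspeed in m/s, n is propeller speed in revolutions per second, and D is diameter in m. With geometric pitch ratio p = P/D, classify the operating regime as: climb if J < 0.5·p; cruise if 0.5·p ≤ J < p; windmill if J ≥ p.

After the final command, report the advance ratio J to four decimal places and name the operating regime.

set_propeller: D = 0.841 m, P = 0.868 m (p = P/D = 1.032105); state ← (V=0, rpm=0)
throttle_to(10443): rpm ← 10443
throttle_to(8015): rpm ← 8015
set_airspeed(52.2): V ← 52.2 m/s
final state: V = 52.2 m/s, rpm = 8015 → n = rpm/60 = 133.583333 rev/s
J = V / (n·D) = 52.2 / (133.583333 × 0.841) = 0.464646
regime bands: climb J<0.5161 | cruise [0.5161, 1.0321) | windmill J≥1.0321
J = 0.4646 → climb

J = 0.4646, regime = climb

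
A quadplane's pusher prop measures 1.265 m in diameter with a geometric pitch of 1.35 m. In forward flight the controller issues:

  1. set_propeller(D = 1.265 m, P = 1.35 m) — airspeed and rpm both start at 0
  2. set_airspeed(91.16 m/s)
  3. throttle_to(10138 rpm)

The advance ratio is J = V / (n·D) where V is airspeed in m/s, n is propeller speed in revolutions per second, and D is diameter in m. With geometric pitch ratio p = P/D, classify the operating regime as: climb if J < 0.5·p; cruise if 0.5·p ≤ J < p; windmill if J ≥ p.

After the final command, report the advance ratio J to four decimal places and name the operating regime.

set_propeller: D = 1.265 m, P = 1.35 m (p = P/D = 1.067194); state ← (V=0, rpm=0)
set_airspeed(91.16): V ← 91.16 m/s
throttle_to(10138): rpm ← 10138
final state: V = 91.16 m/s, rpm = 10138 → n = rpm/60 = 168.966667 rev/s
J = V / (n·D) = 91.16 / (168.966667 × 1.265) = 0.426494
regime bands: climb J<0.5336 | cruise [0.5336, 1.0672) | windmill J≥1.0672
J = 0.4265 → climb

J = 0.4265, regime = climb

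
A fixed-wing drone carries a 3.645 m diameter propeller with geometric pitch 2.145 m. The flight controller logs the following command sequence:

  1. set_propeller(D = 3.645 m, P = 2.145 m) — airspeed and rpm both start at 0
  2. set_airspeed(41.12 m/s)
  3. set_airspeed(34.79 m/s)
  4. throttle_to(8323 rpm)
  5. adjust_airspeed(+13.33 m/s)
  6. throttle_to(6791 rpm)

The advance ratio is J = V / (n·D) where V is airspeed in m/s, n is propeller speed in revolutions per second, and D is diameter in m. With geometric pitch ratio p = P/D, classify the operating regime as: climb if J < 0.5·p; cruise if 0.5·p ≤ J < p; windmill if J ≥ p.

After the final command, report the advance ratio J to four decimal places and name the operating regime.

J = 0.1166, regime = climb

set_propeller: D = 3.645 m, P = 2.145 m (p = P/D = 0.588477); state ← (V=0, rpm=0)
set_airspeed(41.12): V ← 41.12 m/s
set_airspeed(34.79): V ← 34.79 m/s
throttle_to(8323): rpm ← 8323
adjust_airspeed(+13.33): V ← 34.79 +13.33 = 48.12 m/s
throttle_to(6791): rpm ← 6791
final state: V = 48.12 m/s, rpm = 6791 → n = rpm/60 = 113.183333 rev/s
J = V / (n·D) = 48.12 / (113.183333 × 3.645) = 0.116639
regime bands: climb J<0.2942 | cruise [0.2942, 0.5885) | windmill J≥0.5885
J = 0.1166 → climb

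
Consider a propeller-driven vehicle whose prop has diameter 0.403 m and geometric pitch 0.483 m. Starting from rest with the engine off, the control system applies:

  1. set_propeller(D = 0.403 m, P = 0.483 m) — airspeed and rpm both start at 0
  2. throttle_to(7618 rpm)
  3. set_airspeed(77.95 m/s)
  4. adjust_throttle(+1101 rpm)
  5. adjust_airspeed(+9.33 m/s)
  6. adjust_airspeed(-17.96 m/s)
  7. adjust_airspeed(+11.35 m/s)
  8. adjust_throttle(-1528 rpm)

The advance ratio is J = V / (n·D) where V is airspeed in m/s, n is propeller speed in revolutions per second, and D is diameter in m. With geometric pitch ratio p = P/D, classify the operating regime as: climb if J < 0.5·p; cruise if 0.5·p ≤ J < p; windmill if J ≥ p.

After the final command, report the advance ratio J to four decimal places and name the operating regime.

J = 1.6702, regime = windmill

set_propeller: D = 0.403 m, P = 0.483 m (p = P/D = 1.198511); state ← (V=0, rpm=0)
throttle_to(7618): rpm ← 7618
set_airspeed(77.95): V ← 77.95 m/s
adjust_throttle(+1101): rpm ← 7618 +1101 = 8719
adjust_airspeed(+9.33): V ← 77.95 +9.33 = 87.28 m/s
adjust_airspeed(-17.96): V ← 87.28 -17.96 = 69.32 m/s
adjust_airspeed(+11.35): V ← 69.32 +11.35 = 80.67 m/s
adjust_throttle(-1528): rpm ← 8719 -1528 = 7191
final state: V = 80.67 m/s, rpm = 7191 → n = rpm/60 = 119.850000 rev/s
J = V / (n·D) = 80.67 / (119.850000 × 0.403) = 1.670202
regime bands: climb J<0.5993 | cruise [0.5993, 1.1985) | windmill J≥1.1985
J = 1.6702 → windmill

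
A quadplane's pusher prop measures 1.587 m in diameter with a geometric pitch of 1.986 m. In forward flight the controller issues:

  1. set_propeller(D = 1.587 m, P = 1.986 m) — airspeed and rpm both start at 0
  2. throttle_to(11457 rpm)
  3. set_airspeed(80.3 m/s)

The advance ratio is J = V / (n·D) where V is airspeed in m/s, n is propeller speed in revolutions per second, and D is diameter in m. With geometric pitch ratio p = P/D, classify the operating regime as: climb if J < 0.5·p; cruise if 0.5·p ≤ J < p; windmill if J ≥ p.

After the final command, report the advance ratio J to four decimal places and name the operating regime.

set_propeller: D = 1.587 m, P = 1.986 m (p = P/D = 1.251418); state ← (V=0, rpm=0)
throttle_to(11457): rpm ← 11457
set_airspeed(80.3): V ← 80.3 m/s
final state: V = 80.3 m/s, rpm = 11457 → n = rpm/60 = 190.950000 rev/s
J = V / (n·D) = 80.3 / (190.950000 × 1.587) = 0.264984
regime bands: climb J<0.6257 | cruise [0.6257, 1.2514) | windmill J≥1.2514
J = 0.2650 → climb

J = 0.2650, regime = climb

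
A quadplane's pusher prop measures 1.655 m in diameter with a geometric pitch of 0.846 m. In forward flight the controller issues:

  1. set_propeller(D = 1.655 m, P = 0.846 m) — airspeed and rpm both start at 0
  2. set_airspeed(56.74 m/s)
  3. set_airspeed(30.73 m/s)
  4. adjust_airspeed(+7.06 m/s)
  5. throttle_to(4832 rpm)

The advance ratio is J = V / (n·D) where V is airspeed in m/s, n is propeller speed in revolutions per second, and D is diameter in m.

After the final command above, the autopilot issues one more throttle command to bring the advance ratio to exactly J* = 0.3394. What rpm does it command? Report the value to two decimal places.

set_propeller: D = 1.655 m, P = 0.846 m (p = P/D = 0.511178); state ← (V=0, rpm=0)
set_airspeed(56.74): V ← 56.74 m/s
set_airspeed(30.73): V ← 30.73 m/s
adjust_airspeed(+7.06): V ← 30.73 +7.06 = 37.79 m/s
throttle_to(4832): rpm ← 4832
final state: V = 37.79 m/s, rpm = 4832 → n = rpm/60 = 80.533333 rev/s
target J* = 0.3394; solve J* = V/(n·D) for n: n = V/(J*·D) = 37.79/(0.3394 × 1.655) = 67.277068 rev/s
rpm = 60·n = 4036.624076

rpm = 4036.62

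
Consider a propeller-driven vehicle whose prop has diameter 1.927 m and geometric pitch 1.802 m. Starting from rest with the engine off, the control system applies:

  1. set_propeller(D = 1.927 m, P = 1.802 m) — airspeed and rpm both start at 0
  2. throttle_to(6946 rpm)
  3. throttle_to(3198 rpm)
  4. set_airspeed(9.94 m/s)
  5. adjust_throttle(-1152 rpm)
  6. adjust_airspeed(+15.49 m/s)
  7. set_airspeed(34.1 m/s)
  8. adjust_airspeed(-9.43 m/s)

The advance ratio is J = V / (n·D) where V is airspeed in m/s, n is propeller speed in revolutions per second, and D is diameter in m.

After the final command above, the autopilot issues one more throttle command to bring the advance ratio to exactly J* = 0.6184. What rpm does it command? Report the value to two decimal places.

rpm = 1242.14

set_propeller: D = 1.927 m, P = 1.802 m (p = P/D = 0.935132); state ← (V=0, rpm=0)
throttle_to(6946): rpm ← 6946
throttle_to(3198): rpm ← 3198
set_airspeed(9.94): V ← 9.94 m/s
adjust_throttle(-1152): rpm ← 3198 -1152 = 2046
adjust_airspeed(+15.49): V ← 9.94 +15.49 = 25.43 m/s
set_airspeed(34.1): V ← 34.1 m/s
adjust_airspeed(-9.43): V ← 34.1 -9.43 = 24.67 m/s
final state: V = 24.67 m/s, rpm = 2046 → n = rpm/60 = 34.100000 rev/s
target J* = 0.6184; solve J* = V/(n·D) for n: n = V/(J*·D) = 24.67/(0.6184 × 1.927) = 20.702269 rev/s
rpm = 60·n = 1242.136159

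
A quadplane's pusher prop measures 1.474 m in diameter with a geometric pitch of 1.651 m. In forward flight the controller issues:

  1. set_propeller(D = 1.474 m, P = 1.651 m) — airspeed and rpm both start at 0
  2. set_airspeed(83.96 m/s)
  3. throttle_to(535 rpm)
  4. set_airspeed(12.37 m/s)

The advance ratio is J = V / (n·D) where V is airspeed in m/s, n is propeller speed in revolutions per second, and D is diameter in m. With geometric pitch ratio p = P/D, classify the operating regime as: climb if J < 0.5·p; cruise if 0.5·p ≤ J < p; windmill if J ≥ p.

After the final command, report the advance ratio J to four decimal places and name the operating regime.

set_propeller: D = 1.474 m, P = 1.651 m (p = P/D = 1.120081); state ← (V=0, rpm=0)
set_airspeed(83.96): V ← 83.96 m/s
throttle_to(535): rpm ← 535
set_airspeed(12.37): V ← 12.37 m/s
final state: V = 12.37 m/s, rpm = 535 → n = rpm/60 = 8.916667 rev/s
J = V / (n·D) = 12.37 / (8.916667 × 1.474) = 0.941173
regime bands: climb J<0.5600 | cruise [0.5600, 1.1201) | windmill J≥1.1201
J = 0.9412 → cruise

J = 0.9412, regime = cruise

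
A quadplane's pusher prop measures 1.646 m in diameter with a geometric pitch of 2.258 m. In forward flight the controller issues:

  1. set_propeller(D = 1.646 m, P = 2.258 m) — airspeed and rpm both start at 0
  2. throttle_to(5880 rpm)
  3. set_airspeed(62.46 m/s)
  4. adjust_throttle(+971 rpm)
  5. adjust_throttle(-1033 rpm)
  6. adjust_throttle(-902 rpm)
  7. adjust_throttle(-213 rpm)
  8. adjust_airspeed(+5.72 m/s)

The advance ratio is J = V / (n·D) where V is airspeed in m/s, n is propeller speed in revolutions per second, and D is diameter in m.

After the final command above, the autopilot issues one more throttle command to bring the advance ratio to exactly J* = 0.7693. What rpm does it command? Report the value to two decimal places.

rpm = 3230.60

set_propeller: D = 1.646 m, P = 2.258 m (p = P/D = 1.371810); state ← (V=0, rpm=0)
throttle_to(5880): rpm ← 5880
set_airspeed(62.46): V ← 62.46 m/s
adjust_throttle(+971): rpm ← 5880 +971 = 6851
adjust_throttle(-1033): rpm ← 6851 -1033 = 5818
adjust_throttle(-902): rpm ← 5818 -902 = 4916
adjust_throttle(-213): rpm ← 4916 -213 = 4703
adjust_airspeed(+5.72): V ← 62.46 +5.72 = 68.18 m/s
final state: V = 68.18 m/s, rpm = 4703 → n = rpm/60 = 78.383333 rev/s
target J* = 0.7693; solve J* = V/(n·D) for n: n = V/(J*·D) = 68.18/(0.7693 × 1.646) = 53.843271 rev/s
rpm = 60·n = 3230.596245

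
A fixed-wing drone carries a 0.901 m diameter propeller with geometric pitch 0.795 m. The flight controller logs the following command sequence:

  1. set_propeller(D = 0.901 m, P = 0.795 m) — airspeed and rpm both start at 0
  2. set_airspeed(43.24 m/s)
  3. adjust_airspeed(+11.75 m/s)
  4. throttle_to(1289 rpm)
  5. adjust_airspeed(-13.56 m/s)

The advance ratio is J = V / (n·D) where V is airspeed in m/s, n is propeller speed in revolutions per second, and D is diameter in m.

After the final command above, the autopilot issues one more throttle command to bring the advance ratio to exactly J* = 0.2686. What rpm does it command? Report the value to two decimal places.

set_propeller: D = 0.901 m, P = 0.795 m (p = P/D = 0.882353); state ← (V=0, rpm=0)
set_airspeed(43.24): V ← 43.24 m/s
adjust_airspeed(+11.75): V ← 43.24 +11.75 = 54.99 m/s
throttle_to(1289): rpm ← 1289
adjust_airspeed(-13.56): V ← 54.99 -13.56 = 41.43 m/s
final state: V = 41.43 m/s, rpm = 1289 → n = rpm/60 = 21.483333 rev/s
target J* = 0.2686; solve J* = V/(n·D) for n: n = V/(J*·D) = 41.43/(0.2686 × 0.901) = 171.192263 rev/s
rpm = 60·n = 10271.535805

rpm = 10271.54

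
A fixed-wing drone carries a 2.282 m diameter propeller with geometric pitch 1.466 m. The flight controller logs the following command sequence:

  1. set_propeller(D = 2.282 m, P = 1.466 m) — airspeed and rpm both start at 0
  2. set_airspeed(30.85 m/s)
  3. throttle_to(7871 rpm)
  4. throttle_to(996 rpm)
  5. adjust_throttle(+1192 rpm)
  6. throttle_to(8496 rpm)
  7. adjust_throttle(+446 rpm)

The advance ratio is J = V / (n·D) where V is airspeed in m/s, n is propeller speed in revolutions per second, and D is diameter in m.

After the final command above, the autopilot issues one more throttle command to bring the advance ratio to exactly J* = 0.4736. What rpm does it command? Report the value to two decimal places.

set_propeller: D = 2.282 m, P = 1.466 m (p = P/D = 0.642419); state ← (V=0, rpm=0)
set_airspeed(30.85): V ← 30.85 m/s
throttle_to(7871): rpm ← 7871
throttle_to(996): rpm ← 996
adjust_throttle(+1192): rpm ← 996 +1192 = 2188
throttle_to(8496): rpm ← 8496
adjust_throttle(+446): rpm ← 8496 +446 = 8942
final state: V = 30.85 m/s, rpm = 8942 → n = rpm/60 = 149.033333 rev/s
target J* = 0.4736; solve J* = V/(n·D) for n: n = V/(J*·D) = 30.85/(0.4736 × 2.282) = 28.544855 rev/s
rpm = 60·n = 1712.691274

rpm = 1712.69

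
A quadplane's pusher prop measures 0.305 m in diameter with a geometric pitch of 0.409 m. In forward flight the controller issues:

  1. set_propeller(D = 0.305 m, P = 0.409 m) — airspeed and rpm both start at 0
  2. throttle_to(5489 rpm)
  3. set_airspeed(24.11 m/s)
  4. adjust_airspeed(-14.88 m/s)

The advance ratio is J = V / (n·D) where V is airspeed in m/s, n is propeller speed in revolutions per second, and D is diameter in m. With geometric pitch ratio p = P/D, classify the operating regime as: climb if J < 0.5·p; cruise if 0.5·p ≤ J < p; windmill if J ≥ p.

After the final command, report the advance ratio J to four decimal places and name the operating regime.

set_propeller: D = 0.305 m, P = 0.409 m (p = P/D = 1.340984); state ← (V=0, rpm=0)
throttle_to(5489): rpm ← 5489
set_airspeed(24.11): V ← 24.11 m/s
adjust_airspeed(-14.88): V ← 24.11 -14.88 = 9.23 m/s
final state: V = 9.23 m/s, rpm = 5489 → n = rpm/60 = 91.483333 rev/s
J = V / (n·D) = 9.23 / (91.483333 × 0.305) = 0.330796
regime bands: climb J<0.6705 | cruise [0.6705, 1.3410) | windmill J≥1.3410
J = 0.3308 → climb

J = 0.3308, regime = climb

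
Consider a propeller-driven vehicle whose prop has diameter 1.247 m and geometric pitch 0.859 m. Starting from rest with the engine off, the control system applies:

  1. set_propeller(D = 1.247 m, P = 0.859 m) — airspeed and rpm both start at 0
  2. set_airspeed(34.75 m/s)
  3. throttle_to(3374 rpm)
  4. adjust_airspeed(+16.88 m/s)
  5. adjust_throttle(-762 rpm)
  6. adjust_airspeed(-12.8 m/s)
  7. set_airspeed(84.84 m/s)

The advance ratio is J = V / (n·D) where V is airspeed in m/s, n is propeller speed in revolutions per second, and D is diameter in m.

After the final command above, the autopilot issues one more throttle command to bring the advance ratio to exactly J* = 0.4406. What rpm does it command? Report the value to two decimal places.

set_propeller: D = 1.247 m, P = 0.859 m (p = P/D = 0.688853); state ← (V=0, rpm=0)
set_airspeed(34.75): V ← 34.75 m/s
throttle_to(3374): rpm ← 3374
adjust_airspeed(+16.88): V ← 34.75 +16.88 = 51.63 m/s
adjust_throttle(-762): rpm ← 3374 -762 = 2612
adjust_airspeed(-12.8): V ← 51.63 -12.8 = 38.83 m/s
set_airspeed(84.84): V ← 84.84 m/s
final state: V = 84.84 m/s, rpm = 2612 → n = rpm/60 = 43.533333 rev/s
target J* = 0.4406; solve J* = V/(n·D) for n: n = V/(J*·D) = 84.84/(0.4406 × 1.247) = 154.415081 rev/s
rpm = 60·n = 9264.904859

rpm = 9264.90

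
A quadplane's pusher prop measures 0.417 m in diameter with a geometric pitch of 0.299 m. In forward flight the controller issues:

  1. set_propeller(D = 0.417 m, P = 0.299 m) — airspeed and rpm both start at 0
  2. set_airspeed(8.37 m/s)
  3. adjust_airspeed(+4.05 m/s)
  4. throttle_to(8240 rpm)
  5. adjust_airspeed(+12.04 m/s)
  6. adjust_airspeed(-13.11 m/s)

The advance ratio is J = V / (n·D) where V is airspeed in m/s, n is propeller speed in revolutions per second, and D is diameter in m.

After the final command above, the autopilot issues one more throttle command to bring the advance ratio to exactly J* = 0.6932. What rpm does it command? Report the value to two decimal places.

set_propeller: D = 0.417 m, P = 0.299 m (p = P/D = 0.717026); state ← (V=0, rpm=0)
set_airspeed(8.37): V ← 8.37 m/s
adjust_airspeed(+4.05): V ← 8.37 +4.05 = 12.42 m/s
throttle_to(8240): rpm ← 8240
adjust_airspeed(+12.04): V ← 12.42 +12.04 = 24.46 m/s
adjust_airspeed(-13.11): V ← 24.46 -13.11 = 11.35 m/s
final state: V = 11.35 m/s, rpm = 8240 → n = rpm/60 = 137.333333 rev/s
target J* = 0.6932; solve J* = V/(n·D) for n: n = V/(J*·D) = 11.35/(0.6932 × 0.417) = 39.264607 rev/s
rpm = 60·n = 2355.876407

rpm = 2355.88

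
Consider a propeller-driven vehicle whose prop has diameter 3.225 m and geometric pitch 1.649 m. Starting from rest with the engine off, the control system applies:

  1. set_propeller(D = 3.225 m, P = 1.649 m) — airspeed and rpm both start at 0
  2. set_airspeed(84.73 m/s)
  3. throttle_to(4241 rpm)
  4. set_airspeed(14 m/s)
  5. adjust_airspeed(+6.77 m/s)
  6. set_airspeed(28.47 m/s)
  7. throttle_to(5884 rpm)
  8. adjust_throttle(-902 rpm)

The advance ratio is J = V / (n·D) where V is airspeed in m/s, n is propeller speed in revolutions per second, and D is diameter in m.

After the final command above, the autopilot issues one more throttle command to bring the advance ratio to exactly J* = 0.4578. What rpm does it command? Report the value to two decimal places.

rpm = 1157.00

set_propeller: D = 3.225 m, P = 1.649 m (p = P/D = 0.511318); state ← (V=0, rpm=0)
set_airspeed(84.73): V ← 84.73 m/s
throttle_to(4241): rpm ← 4241
set_airspeed(14): V ← 14 m/s
adjust_airspeed(+6.77): V ← 14 +6.77 = 20.77 m/s
set_airspeed(28.47): V ← 28.47 m/s
throttle_to(5884): rpm ← 5884
adjust_throttle(-902): rpm ← 5884 -902 = 4982
final state: V = 28.47 m/s, rpm = 4982 → n = rpm/60 = 83.033333 rev/s
target J* = 0.4578; solve J* = V/(n·D) for n: n = V/(J*·D) = 28.47/(0.4578 × 3.225) = 19.283327 rev/s
rpm = 60·n = 1156.999604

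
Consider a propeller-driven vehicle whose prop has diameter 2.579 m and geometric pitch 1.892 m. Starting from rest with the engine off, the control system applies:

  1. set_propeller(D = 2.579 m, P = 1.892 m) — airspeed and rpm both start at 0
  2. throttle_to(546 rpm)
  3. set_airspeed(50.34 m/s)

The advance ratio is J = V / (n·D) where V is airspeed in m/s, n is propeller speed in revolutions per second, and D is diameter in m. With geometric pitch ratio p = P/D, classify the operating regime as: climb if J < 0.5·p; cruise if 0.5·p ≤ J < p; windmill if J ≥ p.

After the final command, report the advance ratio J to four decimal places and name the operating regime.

set_propeller: D = 2.579 m, P = 1.892 m (p = P/D = 0.733618); state ← (V=0, rpm=0)
throttle_to(546): rpm ← 546
set_airspeed(50.34): V ← 50.34 m/s
final state: V = 50.34 m/s, rpm = 546 → n = rpm/60 = 9.100000 rev/s
J = V / (n·D) = 50.34 / (9.100000 × 2.579) = 2.144966
regime bands: climb J<0.3668 | cruise [0.3668, 0.7336) | windmill J≥0.7336
J = 2.1450 → windmill

J = 2.1450, regime = windmill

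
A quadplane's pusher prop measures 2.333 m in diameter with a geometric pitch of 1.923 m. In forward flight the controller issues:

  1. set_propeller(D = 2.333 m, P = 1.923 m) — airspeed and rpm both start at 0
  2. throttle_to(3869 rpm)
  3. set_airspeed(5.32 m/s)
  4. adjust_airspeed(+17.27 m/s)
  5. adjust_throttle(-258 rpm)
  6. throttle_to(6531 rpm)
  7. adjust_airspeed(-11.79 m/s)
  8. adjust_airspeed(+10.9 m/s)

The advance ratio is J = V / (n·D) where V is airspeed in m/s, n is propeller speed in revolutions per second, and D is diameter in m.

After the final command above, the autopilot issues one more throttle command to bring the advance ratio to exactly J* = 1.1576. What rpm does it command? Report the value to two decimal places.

set_propeller: D = 2.333 m, P = 1.923 m (p = P/D = 0.824261); state ← (V=0, rpm=0)
throttle_to(3869): rpm ← 3869
set_airspeed(5.32): V ← 5.32 m/s
adjust_airspeed(+17.27): V ← 5.32 +17.27 = 22.59 m/s
adjust_throttle(-258): rpm ← 3869 -258 = 3611
throttle_to(6531): rpm ← 6531
adjust_airspeed(-11.79): V ← 22.59 -11.79 = 10.8 m/s
adjust_airspeed(+10.9): V ← 10.8 +10.9 = 21.7 m/s
final state: V = 21.7 m/s, rpm = 6531 → n = rpm/60 = 108.850000 rev/s
target J* = 1.1576; solve J* = V/(n·D) for n: n = V/(J*·D) = 21.7/(1.1576 × 2.333) = 8.035011 rev/s
rpm = 60·n = 482.100661

rpm = 482.10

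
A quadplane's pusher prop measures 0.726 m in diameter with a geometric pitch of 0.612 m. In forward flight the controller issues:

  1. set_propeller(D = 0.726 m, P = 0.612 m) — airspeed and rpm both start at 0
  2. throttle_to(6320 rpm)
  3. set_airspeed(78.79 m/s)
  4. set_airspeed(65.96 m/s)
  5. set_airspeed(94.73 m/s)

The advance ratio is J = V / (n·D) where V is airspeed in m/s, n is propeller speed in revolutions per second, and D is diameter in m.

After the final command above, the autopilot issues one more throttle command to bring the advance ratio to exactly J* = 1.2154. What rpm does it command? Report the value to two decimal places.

rpm = 6441.44

set_propeller: D = 0.726 m, P = 0.612 m (p = P/D = 0.842975); state ← (V=0, rpm=0)
throttle_to(6320): rpm ← 6320
set_airspeed(78.79): V ← 78.79 m/s
set_airspeed(65.96): V ← 65.96 m/s
set_airspeed(94.73): V ← 94.73 m/s
final state: V = 94.73 m/s, rpm = 6320 → n = rpm/60 = 105.333333 rev/s
target J* = 1.2154; solve J* = V/(n·D) for n: n = V/(J*·D) = 94.73/(1.2154 × 0.726) = 107.357326 rev/s
rpm = 60·n = 6441.439542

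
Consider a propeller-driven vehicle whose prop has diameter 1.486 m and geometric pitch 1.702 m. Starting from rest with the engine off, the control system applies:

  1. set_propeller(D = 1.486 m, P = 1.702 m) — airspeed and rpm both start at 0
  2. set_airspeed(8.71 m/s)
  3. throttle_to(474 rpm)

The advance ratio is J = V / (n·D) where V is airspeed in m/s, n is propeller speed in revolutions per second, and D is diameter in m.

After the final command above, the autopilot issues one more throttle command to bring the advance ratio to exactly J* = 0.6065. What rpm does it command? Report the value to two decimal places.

set_propeller: D = 1.486 m, P = 1.702 m (p = P/D = 1.145357); state ← (V=0, rpm=0)
set_airspeed(8.71): V ← 8.71 m/s
throttle_to(474): rpm ← 474
final state: V = 8.71 m/s, rpm = 474 → n = rpm/60 = 7.900000 rev/s
target J* = 0.6065; solve J* = V/(n·D) for n: n = V/(J*·D) = 8.71/(0.6065 × 1.486) = 9.664259 rev/s
rpm = 60·n = 579.855513

rpm = 579.86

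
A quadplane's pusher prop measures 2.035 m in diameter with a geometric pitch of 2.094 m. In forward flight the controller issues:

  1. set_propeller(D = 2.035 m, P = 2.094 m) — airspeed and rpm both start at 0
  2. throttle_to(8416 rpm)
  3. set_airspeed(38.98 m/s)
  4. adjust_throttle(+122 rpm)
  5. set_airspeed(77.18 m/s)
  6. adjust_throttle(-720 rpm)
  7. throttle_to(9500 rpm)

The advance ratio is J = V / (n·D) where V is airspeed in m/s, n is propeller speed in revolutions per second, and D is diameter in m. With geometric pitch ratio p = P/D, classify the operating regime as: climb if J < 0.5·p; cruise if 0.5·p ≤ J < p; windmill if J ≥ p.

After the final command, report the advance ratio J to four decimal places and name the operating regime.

set_propeller: D = 2.035 m, P = 2.094 m (p = P/D = 1.028993); state ← (V=0, rpm=0)
throttle_to(8416): rpm ← 8416
set_airspeed(38.98): V ← 38.98 m/s
adjust_throttle(+122): rpm ← 8416 +122 = 8538
set_airspeed(77.18): V ← 77.18 m/s
adjust_throttle(-720): rpm ← 8538 -720 = 7818
throttle_to(9500): rpm ← 9500
final state: V = 77.18 m/s, rpm = 9500 → n = rpm/60 = 158.333333 rev/s
J = V / (n·D) = 77.18 / (158.333333 × 2.035) = 0.239534
regime bands: climb J<0.5145 | cruise [0.5145, 1.0290) | windmill J≥1.0290
J = 0.2395 → climb

J = 0.2395, regime = climb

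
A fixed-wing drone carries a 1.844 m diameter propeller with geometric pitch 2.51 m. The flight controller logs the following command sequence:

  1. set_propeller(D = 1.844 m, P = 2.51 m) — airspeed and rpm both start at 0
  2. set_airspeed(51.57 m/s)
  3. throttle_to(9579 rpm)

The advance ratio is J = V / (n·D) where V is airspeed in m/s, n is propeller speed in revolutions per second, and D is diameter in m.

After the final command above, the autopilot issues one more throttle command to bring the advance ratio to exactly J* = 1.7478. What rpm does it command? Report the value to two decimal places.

rpm = 960.05

set_propeller: D = 1.844 m, P = 2.51 m (p = P/D = 1.361171); state ← (V=0, rpm=0)
set_airspeed(51.57): V ← 51.57 m/s
throttle_to(9579): rpm ← 9579
final state: V = 51.57 m/s, rpm = 9579 → n = rpm/60 = 159.650000 rev/s
target J* = 1.7478; solve J* = V/(n·D) for n: n = V/(J*·D) = 51.57/(1.7478 × 1.844) = 16.000903 rev/s
rpm = 60·n = 960.054152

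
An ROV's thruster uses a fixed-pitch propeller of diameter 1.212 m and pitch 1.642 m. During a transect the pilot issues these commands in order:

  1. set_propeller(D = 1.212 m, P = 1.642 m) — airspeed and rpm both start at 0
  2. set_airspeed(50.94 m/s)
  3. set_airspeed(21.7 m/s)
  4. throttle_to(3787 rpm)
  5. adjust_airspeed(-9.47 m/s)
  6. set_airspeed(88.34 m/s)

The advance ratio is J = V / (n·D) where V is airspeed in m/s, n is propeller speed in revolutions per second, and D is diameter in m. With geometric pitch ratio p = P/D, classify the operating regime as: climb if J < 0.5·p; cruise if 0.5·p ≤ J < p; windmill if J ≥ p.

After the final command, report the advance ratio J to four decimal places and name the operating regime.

set_propeller: D = 1.212 m, P = 1.642 m (p = P/D = 1.354785); state ← (V=0, rpm=0)
set_airspeed(50.94): V ← 50.94 m/s
set_airspeed(21.7): V ← 21.7 m/s
throttle_to(3787): rpm ← 3787
adjust_airspeed(-9.47): V ← 21.7 -9.47 = 12.23 m/s
set_airspeed(88.34): V ← 88.34 m/s
final state: V = 88.34 m/s, rpm = 3787 → n = rpm/60 = 63.116667 rev/s
J = V / (n·D) = 88.34 / (63.116667 × 1.212) = 1.154810
regime bands: climb J<0.6774 | cruise [0.6774, 1.3548) | windmill J≥1.3548
J = 1.1548 → cruise

J = 1.1548, regime = cruise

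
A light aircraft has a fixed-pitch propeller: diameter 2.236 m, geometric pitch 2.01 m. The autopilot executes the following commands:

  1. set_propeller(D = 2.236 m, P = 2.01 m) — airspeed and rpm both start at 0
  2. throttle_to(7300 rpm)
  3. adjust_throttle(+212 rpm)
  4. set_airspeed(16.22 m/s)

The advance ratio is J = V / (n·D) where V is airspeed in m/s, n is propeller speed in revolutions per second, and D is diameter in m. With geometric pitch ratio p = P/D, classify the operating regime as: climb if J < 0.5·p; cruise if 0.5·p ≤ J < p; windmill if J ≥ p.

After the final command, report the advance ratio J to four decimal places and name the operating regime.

set_propeller: D = 2.236 m, P = 2.01 m (p = P/D = 0.898927); state ← (V=0, rpm=0)
throttle_to(7300): rpm ← 7300
adjust_throttle(+212): rpm ← 7300 +212 = 7512
set_airspeed(16.22): V ← 16.22 m/s
final state: V = 16.22 m/s, rpm = 7512 → n = rpm/60 = 125.200000 rev/s
J = V / (n·D) = 16.22 / (125.200000 × 2.236) = 0.057939
regime bands: climb J<0.4495 | cruise [0.4495, 0.8989) | windmill J≥0.8989
J = 0.0579 → climb

J = 0.0579, regime = climb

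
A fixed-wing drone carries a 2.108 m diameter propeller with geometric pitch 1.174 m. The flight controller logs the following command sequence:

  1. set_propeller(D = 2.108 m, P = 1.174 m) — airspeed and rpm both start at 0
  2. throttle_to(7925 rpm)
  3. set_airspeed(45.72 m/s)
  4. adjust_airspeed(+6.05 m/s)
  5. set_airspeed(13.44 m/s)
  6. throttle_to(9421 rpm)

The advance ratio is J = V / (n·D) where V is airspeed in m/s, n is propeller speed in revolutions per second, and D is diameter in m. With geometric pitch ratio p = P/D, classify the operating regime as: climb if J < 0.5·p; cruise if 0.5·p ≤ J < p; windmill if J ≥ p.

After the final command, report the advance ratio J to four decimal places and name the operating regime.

J = 0.0406, regime = climb

set_propeller: D = 2.108 m, P = 1.174 m (p = P/D = 0.556926); state ← (V=0, rpm=0)
throttle_to(7925): rpm ← 7925
set_airspeed(45.72): V ← 45.72 m/s
adjust_airspeed(+6.05): V ← 45.72 +6.05 = 51.77 m/s
set_airspeed(13.44): V ← 13.44 m/s
throttle_to(9421): rpm ← 9421
final state: V = 13.44 m/s, rpm = 9421 → n = rpm/60 = 157.016667 rev/s
J = V / (n·D) = 13.44 / (157.016667 × 2.108) = 0.040605
regime bands: climb J<0.2785 | cruise [0.2785, 0.5569) | windmill J≥0.5569
J = 0.0406 → climb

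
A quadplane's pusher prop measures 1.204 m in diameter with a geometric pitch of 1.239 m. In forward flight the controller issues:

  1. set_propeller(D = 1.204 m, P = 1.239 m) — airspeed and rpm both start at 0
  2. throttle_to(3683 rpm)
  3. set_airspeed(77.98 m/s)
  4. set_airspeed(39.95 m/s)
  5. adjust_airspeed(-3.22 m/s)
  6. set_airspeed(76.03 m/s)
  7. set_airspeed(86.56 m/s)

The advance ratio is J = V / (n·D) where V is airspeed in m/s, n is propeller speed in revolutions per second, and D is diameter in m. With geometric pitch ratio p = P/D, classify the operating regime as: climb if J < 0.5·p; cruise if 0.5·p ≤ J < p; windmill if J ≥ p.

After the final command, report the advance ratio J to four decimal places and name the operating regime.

J = 1.1712, regime = windmill

set_propeller: D = 1.204 m, P = 1.239 m (p = P/D = 1.029070); state ← (V=0, rpm=0)
throttle_to(3683): rpm ← 3683
set_airspeed(77.98): V ← 77.98 m/s
set_airspeed(39.95): V ← 39.95 m/s
adjust_airspeed(-3.22): V ← 39.95 -3.22 = 36.73 m/s
set_airspeed(76.03): V ← 76.03 m/s
set_airspeed(86.56): V ← 86.56 m/s
final state: V = 86.56 m/s, rpm = 3683 → n = rpm/60 = 61.383333 rev/s
J = V / (n·D) = 86.56 / (61.383333 × 1.204) = 1.171225
regime bands: climb J<0.5145 | cruise [0.5145, 1.0291) | windmill J≥1.0291
J = 1.1712 → windmill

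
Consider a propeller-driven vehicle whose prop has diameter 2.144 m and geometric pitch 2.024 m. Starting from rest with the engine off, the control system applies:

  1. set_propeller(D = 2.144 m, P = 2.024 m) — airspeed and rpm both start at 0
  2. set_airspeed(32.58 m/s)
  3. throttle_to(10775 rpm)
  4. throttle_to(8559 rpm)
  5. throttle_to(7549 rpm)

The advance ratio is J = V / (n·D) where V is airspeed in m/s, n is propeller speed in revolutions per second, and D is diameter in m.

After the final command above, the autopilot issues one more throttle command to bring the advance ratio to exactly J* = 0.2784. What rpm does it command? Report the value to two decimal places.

set_propeller: D = 2.144 m, P = 2.024 m (p = P/D = 0.944030); state ← (V=0, rpm=0)
set_airspeed(32.58): V ← 32.58 m/s
throttle_to(10775): rpm ← 10775
throttle_to(8559): rpm ← 8559
throttle_to(7549): rpm ← 7549
final state: V = 32.58 m/s, rpm = 7549 → n = rpm/60 = 125.816667 rev/s
target J* = 0.2784; solve J* = V/(n·D) for n: n = V/(J*·D) = 32.58/(0.2784 × 2.144) = 54.582958 rev/s
rpm = 60·n = 3274.977483

rpm = 3274.98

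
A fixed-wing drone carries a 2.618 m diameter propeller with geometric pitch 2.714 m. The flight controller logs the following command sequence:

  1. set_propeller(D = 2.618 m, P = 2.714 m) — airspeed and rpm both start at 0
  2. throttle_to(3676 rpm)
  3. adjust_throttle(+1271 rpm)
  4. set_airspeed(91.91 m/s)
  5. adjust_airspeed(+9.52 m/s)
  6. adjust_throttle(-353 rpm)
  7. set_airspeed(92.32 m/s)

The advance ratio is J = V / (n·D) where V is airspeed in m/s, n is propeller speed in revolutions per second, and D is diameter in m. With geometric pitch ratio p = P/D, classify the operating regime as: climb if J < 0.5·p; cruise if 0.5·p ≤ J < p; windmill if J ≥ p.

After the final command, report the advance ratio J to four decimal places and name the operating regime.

set_propeller: D = 2.618 m, P = 2.714 m (p = P/D = 1.036669); state ← (V=0, rpm=0)
throttle_to(3676): rpm ← 3676
adjust_throttle(+1271): rpm ← 3676 +1271 = 4947
set_airspeed(91.91): V ← 91.91 m/s
adjust_airspeed(+9.52): V ← 91.91 +9.52 = 101.43 m/s
adjust_throttle(-353): rpm ← 4947 -353 = 4594
set_airspeed(92.32): V ← 92.32 m/s
final state: V = 92.32 m/s, rpm = 4594 → n = rpm/60 = 76.566667 rev/s
J = V / (n·D) = 92.32 / (76.566667 × 2.618) = 0.460560
regime bands: climb J<0.5183 | cruise [0.5183, 1.0367) | windmill J≥1.0367
J = 0.4606 → climb

J = 0.4606, regime = climb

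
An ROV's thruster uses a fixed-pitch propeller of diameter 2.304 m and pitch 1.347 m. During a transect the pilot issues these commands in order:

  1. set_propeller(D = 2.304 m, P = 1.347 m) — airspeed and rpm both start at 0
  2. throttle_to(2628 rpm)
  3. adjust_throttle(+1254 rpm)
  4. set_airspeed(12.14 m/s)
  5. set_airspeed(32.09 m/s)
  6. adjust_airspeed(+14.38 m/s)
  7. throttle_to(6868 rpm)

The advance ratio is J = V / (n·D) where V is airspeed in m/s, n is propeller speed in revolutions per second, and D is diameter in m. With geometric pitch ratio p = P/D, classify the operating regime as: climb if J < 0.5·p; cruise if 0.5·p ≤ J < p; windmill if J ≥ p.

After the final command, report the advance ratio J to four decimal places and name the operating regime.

set_propeller: D = 2.304 m, P = 1.347 m (p = P/D = 0.584635); state ← (V=0, rpm=0)
throttle_to(2628): rpm ← 2628
adjust_throttle(+1254): rpm ← 2628 +1254 = 3882
set_airspeed(12.14): V ← 12.14 m/s
set_airspeed(32.09): V ← 32.09 m/s
adjust_airspeed(+14.38): V ← 32.09 +14.38 = 46.47 m/s
throttle_to(6868): rpm ← 6868
final state: V = 46.47 m/s, rpm = 6868 → n = rpm/60 = 114.466667 rev/s
J = V / (n·D) = 46.47 / (114.466667 × 2.304) = 0.176202
regime bands: climb J<0.2923 | cruise [0.2923, 0.5846) | windmill J≥0.5846
J = 0.1762 → climb

J = 0.1762, regime = climb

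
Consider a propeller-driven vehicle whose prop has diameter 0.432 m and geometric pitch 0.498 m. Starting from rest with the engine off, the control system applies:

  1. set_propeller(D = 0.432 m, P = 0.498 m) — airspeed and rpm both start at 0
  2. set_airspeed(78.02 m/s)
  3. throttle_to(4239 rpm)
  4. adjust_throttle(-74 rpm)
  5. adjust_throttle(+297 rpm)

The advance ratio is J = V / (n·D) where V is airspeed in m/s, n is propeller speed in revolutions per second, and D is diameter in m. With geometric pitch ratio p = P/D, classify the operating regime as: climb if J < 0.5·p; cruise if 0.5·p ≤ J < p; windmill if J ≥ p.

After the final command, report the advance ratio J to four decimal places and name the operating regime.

set_propeller: D = 0.432 m, P = 0.498 m (p = P/D = 1.152778); state ← (V=0, rpm=0)
set_airspeed(78.02): V ← 78.02 m/s
throttle_to(4239): rpm ← 4239
adjust_throttle(-74): rpm ← 4239 -74 = 4165
adjust_throttle(+297): rpm ← 4165 +297 = 4462
final state: V = 78.02 m/s, rpm = 4462 → n = rpm/60 = 74.366667 rev/s
J = V / (n·D) = 78.02 / (74.366667 × 0.432) = 2.428532
regime bands: climb J<0.5764 | cruise [0.5764, 1.1528) | windmill J≥1.1528
J = 2.4285 → windmill

J = 2.4285, regime = windmill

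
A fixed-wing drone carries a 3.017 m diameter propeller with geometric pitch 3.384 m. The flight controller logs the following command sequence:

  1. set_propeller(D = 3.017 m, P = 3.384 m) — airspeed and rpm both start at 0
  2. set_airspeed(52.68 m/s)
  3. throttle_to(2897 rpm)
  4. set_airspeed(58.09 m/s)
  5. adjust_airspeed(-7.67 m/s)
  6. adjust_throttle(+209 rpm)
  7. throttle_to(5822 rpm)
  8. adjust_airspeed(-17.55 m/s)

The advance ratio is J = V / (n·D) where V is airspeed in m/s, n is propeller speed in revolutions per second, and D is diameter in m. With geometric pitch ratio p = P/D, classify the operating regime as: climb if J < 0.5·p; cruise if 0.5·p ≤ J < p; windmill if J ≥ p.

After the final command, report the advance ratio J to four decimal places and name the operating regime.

set_propeller: D = 3.017 m, P = 3.384 m (p = P/D = 1.121644); state ← (V=0, rpm=0)
set_airspeed(52.68): V ← 52.68 m/s
throttle_to(2897): rpm ← 2897
set_airspeed(58.09): V ← 58.09 m/s
adjust_airspeed(-7.67): V ← 58.09 -7.67 = 50.42 m/s
adjust_throttle(+209): rpm ← 2897 +209 = 3106
throttle_to(5822): rpm ← 5822
adjust_airspeed(-17.55): V ← 50.42 -17.55 = 32.87 m/s
final state: V = 32.87 m/s, rpm = 5822 → n = rpm/60 = 97.033333 rev/s
J = V / (n·D) = 32.87 / (97.033333 × 3.017) = 0.112280
regime bands: climb J<0.5608 | cruise [0.5608, 1.1216) | windmill J≥1.1216
J = 0.1123 → climb

J = 0.1123, regime = climb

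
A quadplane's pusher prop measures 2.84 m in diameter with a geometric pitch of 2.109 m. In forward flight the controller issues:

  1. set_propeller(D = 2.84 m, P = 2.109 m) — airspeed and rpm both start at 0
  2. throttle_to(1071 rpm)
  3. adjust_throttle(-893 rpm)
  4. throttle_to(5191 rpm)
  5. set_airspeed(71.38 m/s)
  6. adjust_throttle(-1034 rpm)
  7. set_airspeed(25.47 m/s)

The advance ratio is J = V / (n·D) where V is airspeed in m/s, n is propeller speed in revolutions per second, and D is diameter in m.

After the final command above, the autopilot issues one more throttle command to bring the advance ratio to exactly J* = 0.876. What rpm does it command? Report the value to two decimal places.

set_propeller: D = 2.84 m, P = 2.109 m (p = P/D = 0.742606); state ← (V=0, rpm=0)
throttle_to(1071): rpm ← 1071
adjust_throttle(-893): rpm ← 1071 -893 = 178
throttle_to(5191): rpm ← 5191
set_airspeed(71.38): V ← 71.38 m/s
adjust_throttle(-1034): rpm ← 5191 -1034 = 4157
set_airspeed(25.47): V ← 25.47 m/s
final state: V = 25.47 m/s, rpm = 4157 → n = rpm/60 = 69.283333 rev/s
target J* = 0.876; solve J* = V/(n·D) for n: n = V/(J*·D) = 25.47/(0.876 × 2.84) = 10.237797 rev/s
rpm = 60·n = 614.267799

rpm = 614.27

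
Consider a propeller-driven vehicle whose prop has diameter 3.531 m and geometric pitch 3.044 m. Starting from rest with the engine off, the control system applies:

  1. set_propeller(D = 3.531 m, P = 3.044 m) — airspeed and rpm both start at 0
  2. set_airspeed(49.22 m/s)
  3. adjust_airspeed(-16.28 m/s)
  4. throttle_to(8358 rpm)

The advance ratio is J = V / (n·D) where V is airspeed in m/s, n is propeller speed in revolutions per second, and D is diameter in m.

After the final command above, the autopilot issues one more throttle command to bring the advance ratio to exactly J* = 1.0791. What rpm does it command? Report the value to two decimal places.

rpm = 518.70

set_propeller: D = 3.531 m, P = 3.044 m (p = P/D = 0.862079); state ← (V=0, rpm=0)
set_airspeed(49.22): V ← 49.22 m/s
adjust_airspeed(-16.28): V ← 49.22 -16.28 = 32.94 m/s
throttle_to(8358): rpm ← 8358
final state: V = 32.94 m/s, rpm = 8358 → n = rpm/60 = 139.300000 rev/s
target J* = 1.0791; solve J* = V/(n·D) for n: n = V/(J*·D) = 32.94/(1.0791 × 3.531) = 8.644984 rev/s
rpm = 60·n = 518.699029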